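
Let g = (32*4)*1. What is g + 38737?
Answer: 38865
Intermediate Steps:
g = 128 (g = 128*1 = 128)
g + 38737 = 128 + 38737 = 38865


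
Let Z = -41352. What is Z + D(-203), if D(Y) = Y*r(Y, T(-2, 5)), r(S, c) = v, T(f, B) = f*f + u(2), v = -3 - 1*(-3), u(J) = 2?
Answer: -41352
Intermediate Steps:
v = 0 (v = -3 + 3 = 0)
T(f, B) = 2 + f² (T(f, B) = f*f + 2 = f² + 2 = 2 + f²)
r(S, c) = 0
D(Y) = 0 (D(Y) = Y*0 = 0)
Z + D(-203) = -41352 + 0 = -41352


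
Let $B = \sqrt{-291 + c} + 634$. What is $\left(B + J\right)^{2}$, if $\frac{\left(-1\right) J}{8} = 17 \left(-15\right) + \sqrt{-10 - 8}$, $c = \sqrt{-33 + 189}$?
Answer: $\left(2674 + i \sqrt{291 - 2 \sqrt{39}} - 24 i \sqrt{2}\right)^{2} \approx 7.15 \cdot 10^{6} - 9.227 \cdot 10^{4} i$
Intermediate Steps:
$c = 2 \sqrt{39}$ ($c = \sqrt{156} = 2 \sqrt{39} \approx 12.49$)
$J = 2040 - 24 i \sqrt{2}$ ($J = - 8 \left(17 \left(-15\right) + \sqrt{-10 - 8}\right) = - 8 \left(-255 + \sqrt{-18}\right) = - 8 \left(-255 + 3 i \sqrt{2}\right) = 2040 - 24 i \sqrt{2} \approx 2040.0 - 33.941 i$)
$B = 634 + \sqrt{-291 + 2 \sqrt{39}}$ ($B = \sqrt{-291 + 2 \sqrt{39}} + 634 = 634 + \sqrt{-291 + 2 \sqrt{39}} \approx 634.0 + 16.689 i$)
$\left(B + J\right)^{2} = \left(\left(634 + \sqrt{-291 + 2 \sqrt{39}}\right) + \left(2040 - 24 i \sqrt{2}\right)\right)^{2} = \left(2674 + \sqrt{-291 + 2 \sqrt{39}} - 24 i \sqrt{2}\right)^{2}$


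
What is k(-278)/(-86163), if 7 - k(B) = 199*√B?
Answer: -1/12309 + 199*I*√278/86163 ≈ -8.1241e-5 + 0.038508*I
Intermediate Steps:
k(B) = 7 - 199*√B
k(-278)/(-86163) = (7 - 199*I*√278)/(-86163) = (7 - 199*I*√278)*(-1/86163) = -1/12309 + 199*I*√278/86163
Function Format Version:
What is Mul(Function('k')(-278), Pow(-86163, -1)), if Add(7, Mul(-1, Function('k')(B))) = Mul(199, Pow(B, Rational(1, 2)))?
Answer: Add(Rational(-1, 12309), Mul(Rational(199, 86163), I, Pow(278, Rational(1, 2)))) ≈ Add(-8.1241e-5, Mul(0.038508, I))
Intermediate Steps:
Function('k')(B) = Add(7, Mul(-199, Pow(B, Rational(1, 2)))) (Function('k')(B) = Add(7, Mul(-1, Mul(199, Pow(B, Rational(1, 2))))) = Add(7, Mul(-199, Pow(B, Rational(1, 2)))))
Mul(Function('k')(-278), Pow(-86163, -1)) = Mul(Add(7, Mul(-199, Pow(-278, Rational(1, 2)))), Pow(-86163, -1)) = Mul(Add(7, Mul(-199, Mul(I, Pow(278, Rational(1, 2))))), Rational(-1, 86163)) = Mul(Add(7, Mul(-199, I, Pow(278, Rational(1, 2)))), Rational(-1, 86163)) = Add(Rational(-1, 12309), Mul(Rational(199, 86163), I, Pow(278, Rational(1, 2))))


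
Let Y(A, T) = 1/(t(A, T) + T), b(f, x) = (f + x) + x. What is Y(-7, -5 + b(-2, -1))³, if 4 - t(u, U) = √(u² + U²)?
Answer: -1/(5 + √130)³ ≈ -0.00022664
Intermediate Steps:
b(f, x) = f + 2*x
t(u, U) = 4 - √(U² + u²) (t(u, U) = 4 - √(u² + U²) = 4 - √(U² + u²))
Y(A, T) = 1/(4 + T - √(A² + T²)) (Y(A, T) = 1/((4 - √(T² + A²)) + T) = 1/((4 - √(A² + T²)) + T) = 1/(4 + T - √(A² + T²)))
Y(-7, -5 + b(-2, -1))³ = (1/(4 + (-5 + (-2 + 2*(-1))) - √((-7)² + (-5 + (-2 + 2*(-1)))²)))³ = (1/(4 + (-5 + (-2 - 2)) - √(49 + (-5 + (-2 - 2))²)))³ = (1/(4 + (-5 - 4) - √(49 + (-5 - 4)²)))³ = (1/(4 - 9 - √(49 + (-9)²)))³ = (1/(4 - 9 - √(49 + 81)))³ = (1/(4 - 9 - √130))³ = (1/(-5 - √130))³ = (-5 - √130)⁻³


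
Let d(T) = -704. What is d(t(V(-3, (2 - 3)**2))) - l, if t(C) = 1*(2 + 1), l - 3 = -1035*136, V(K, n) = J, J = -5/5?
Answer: 140053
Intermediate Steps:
J = -1 (J = -5*1/5 = -1)
V(K, n) = -1
l = -140757 (l = 3 - 1035*136 = 3 - 140760 = -140757)
t(C) = 3 (t(C) = 1*3 = 3)
d(t(V(-3, (2 - 3)**2))) - l = -704 - 1*(-140757) = -704 + 140757 = 140053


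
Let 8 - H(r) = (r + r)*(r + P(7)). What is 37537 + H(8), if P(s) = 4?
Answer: 37353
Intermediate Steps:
H(r) = 8 - 2*r*(4 + r) (H(r) = 8 - (r + r)*(r + 4) = 8 - 2*r*(4 + r))
37537 + H(8) = 37537 + (8 - 8*8 - 2*8²) = 37537 + (8 - 64 - 2*64) = 37537 + (8 - 64 - 128) = 37537 - 184 = 37353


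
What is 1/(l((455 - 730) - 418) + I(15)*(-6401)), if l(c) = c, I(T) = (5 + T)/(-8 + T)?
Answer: -7/132871 ≈ -5.2683e-5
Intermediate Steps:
I(T) = (5 + T)/(-8 + T)
1/(l((455 - 730) - 418) + I(15)*(-6401)) = 1/(((455 - 730) - 418) + ((5 + 15)/(-8 + 15))*(-6401)) = 1/((-275 - 418) + (20/7)*(-6401)) = 1/(-693 + ((⅐)*20)*(-6401)) = 1/(-693 + (20/7)*(-6401)) = 1/(-693 - 128020/7) = 1/(-132871/7) = -7/132871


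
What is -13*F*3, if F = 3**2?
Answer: -351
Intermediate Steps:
F = 9
-13*F*3 = -13*9*3 = -117*3 = -351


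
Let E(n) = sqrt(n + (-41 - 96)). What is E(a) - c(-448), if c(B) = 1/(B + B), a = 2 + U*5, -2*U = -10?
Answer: 1/896 + I*sqrt(110) ≈ 0.0011161 + 10.488*I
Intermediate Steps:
U = 5 (U = -1/2*(-10) = 5)
a = 27 (a = 2 + 5*5 = 2 + 25 = 27)
E(n) = sqrt(-137 + n) (E(n) = sqrt(n - 137) = sqrt(-137 + n))
c(B) = 1/(2*B)
E(a) - c(-448) = sqrt(-137 + 27) - 1/(2*(-448)) = sqrt(-110) - (-1)/(2*448) = I*sqrt(110) - 1*(-1/896) = I*sqrt(110) + 1/896 = 1/896 + I*sqrt(110)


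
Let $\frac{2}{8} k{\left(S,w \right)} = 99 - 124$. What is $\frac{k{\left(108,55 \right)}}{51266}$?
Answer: $- \frac{50}{25633} \approx -0.0019506$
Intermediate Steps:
$k{\left(S,w \right)} = -100$ ($k{\left(S,w \right)} = 4 \left(99 - 124\right) = 4 \left(-25\right) = -100$)
$\frac{k{\left(108,55 \right)}}{51266} = - \frac{100}{51266} = \left(-100\right) \frac{1}{51266} = - \frac{50}{25633}$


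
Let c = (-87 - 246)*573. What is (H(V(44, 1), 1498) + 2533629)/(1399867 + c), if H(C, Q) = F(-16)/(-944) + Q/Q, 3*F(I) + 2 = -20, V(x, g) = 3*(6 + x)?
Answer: 3587620091/1712026128 ≈ 2.0955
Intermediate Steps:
V(x, g) = 18 + 3*x
F(I) = -22/3 (F(I) = -⅔ + (⅓)*(-20) = -⅔ - 20/3 = -22/3)
H(C, Q) = 1427/1416 (H(C, Q) = -22/3/(-944) + Q/Q = -22/3*(-1/944) + 1 = 11/1416 + 1 = 1427/1416)
c = -190809 (c = -333*573 = -190809)
(H(V(44, 1), 1498) + 2533629)/(1399867 + c) = (1427/1416 + 2533629)/(1399867 - 190809) = (3587620091/1416)/1209058 = (3587620091/1416)*(1/1209058) = 3587620091/1712026128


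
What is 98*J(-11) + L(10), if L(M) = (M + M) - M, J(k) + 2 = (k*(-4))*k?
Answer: -47618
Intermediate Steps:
J(k) = -2 - 4*k² (J(k) = -2 + (k*(-4))*k = -2 + (-4*k)*k = -2 - 4*k²)
L(M) = M (L(M) = 2*M - M = M)
98*J(-11) + L(10) = 98*(-2 - 4*(-11)²) + 10 = 98*(-2 - 4*121) + 10 = 98*(-2 - 484) + 10 = 98*(-486) + 10 = -47628 + 10 = -47618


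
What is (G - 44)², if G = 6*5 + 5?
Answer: 81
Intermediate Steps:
G = 35 (G = 30 + 5 = 35)
(G - 44)² = (35 - 44)² = (-9)² = 81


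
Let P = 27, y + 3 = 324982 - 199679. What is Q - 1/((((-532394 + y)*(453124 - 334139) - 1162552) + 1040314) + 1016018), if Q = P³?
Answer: 953389128298231/48437185810 ≈ 19683.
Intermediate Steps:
y = 125300 (y = -3 + (324982 - 199679) = -3 + 125303 = 125300)
Q = 19683 (Q = 27³ = 19683)
Q - 1/((((-532394 + y)*(453124 - 334139) - 1162552) + 1040314) + 1016018) = 19683 - 1/((((-532394 + 125300)*(453124 - 334139) - 1162552) + 1040314) + 1016018) = 19683 - 1/(((-407094*118985 - 1162552) + 1040314) + 1016018) = 19683 - 1/(((-48438079590 - 1162552) + 1040314) + 1016018) = 19683 - 1/((-48439242142 + 1040314) + 1016018) = 19683 - 1/(-48438201828 + 1016018) = 19683 - 1/(-48437185810) = 19683 - 1*(-1/48437185810) = 19683 + 1/48437185810 = 953389128298231/48437185810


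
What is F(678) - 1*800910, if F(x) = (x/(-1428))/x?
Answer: -1143699481/1428 ≈ -8.0091e+5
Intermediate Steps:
F(x) = -1/1428 (F(x) = (x*(-1/1428))/x = (-x/1428)/x = -1/1428)
F(678) - 1*800910 = -1/1428 - 1*800910 = -1/1428 - 800910 = -1143699481/1428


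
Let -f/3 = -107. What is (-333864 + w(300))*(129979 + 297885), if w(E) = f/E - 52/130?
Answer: -3571202495678/25 ≈ -1.4285e+11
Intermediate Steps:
f = 321 (f = -3*(-107) = 321)
w(E) = -2/5 + 321/E (w(E) = 321/E - 52/130 = 321/E - 52*1/130 = 321/E - 2/5 = -2/5 + 321/E)
(-333864 + w(300))*(129979 + 297885) = (-333864 + (-2/5 + 321/300))*(129979 + 297885) = (-333864 + (-2/5 + 321*(1/300)))*427864 = (-333864 + (-2/5 + 107/100))*427864 = (-333864 + 67/100)*427864 = -33386333/100*427864 = -3571202495678/25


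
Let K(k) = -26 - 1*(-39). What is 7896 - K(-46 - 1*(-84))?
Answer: 7883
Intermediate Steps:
K(k) = 13 (K(k) = -26 + 39 = 13)
7896 - K(-46 - 1*(-84)) = 7896 - 1*13 = 7896 - 13 = 7883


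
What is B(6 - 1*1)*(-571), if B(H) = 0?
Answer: 0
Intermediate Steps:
B(6 - 1*1)*(-571) = 0*(-571) = 0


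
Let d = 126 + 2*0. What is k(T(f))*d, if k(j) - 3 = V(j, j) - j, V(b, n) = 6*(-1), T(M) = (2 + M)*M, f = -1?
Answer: -252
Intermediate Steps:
T(M) = M*(2 + M)
d = 126 (d = 126 + 0 = 126)
V(b, n) = -6
k(j) = -3 - j (k(j) = 3 + (-6 - j) = -3 - j)
k(T(f))*d = (-3 - (-1)*(2 - 1))*126 = (-3 - (-1))*126 = (-3 - 1*(-1))*126 = (-3 + 1)*126 = -2*126 = -252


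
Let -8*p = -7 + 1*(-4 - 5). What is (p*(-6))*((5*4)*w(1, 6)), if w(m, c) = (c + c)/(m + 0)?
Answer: -2880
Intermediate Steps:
w(m, c) = 2*c/m (w(m, c) = (2*c)/m = 2*c/m)
p = 2 (p = -(-7 + 1*(-4 - 5))/8 = -(-7 + 1*(-9))/8 = -(-7 - 9)/8 = -⅛*(-16) = 2)
(p*(-6))*((5*4)*w(1, 6)) = (2*(-6))*((5*4)*(2*6/1)) = -240*2*6*1 = -240*12 = -12*240 = -2880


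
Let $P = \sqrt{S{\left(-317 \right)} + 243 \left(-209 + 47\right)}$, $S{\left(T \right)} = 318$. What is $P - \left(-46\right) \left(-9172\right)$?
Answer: $-421912 + 2 i \sqrt{9762} \approx -4.2191 \cdot 10^{5} + 197.61 i$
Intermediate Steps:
$P = 2 i \sqrt{9762}$ ($P = \sqrt{318 + 243 \left(-209 + 47\right)} = \sqrt{318 + 243 \left(-162\right)} = \sqrt{318 - 39366} = \sqrt{-39048} = 2 i \sqrt{9762} \approx 197.61 i$)
$P - \left(-46\right) \left(-9172\right) = 2 i \sqrt{9762} - \left(-46\right) \left(-9172\right) = 2 i \sqrt{9762} - 421912 = -421912 + 2 i \sqrt{9762}$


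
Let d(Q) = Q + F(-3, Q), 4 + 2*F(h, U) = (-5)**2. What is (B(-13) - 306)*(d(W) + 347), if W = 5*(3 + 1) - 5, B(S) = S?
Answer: -237655/2 ≈ -1.1883e+5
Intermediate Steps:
F(h, U) = 21/2 (F(h, U) = -2 + (1/2)*(-5)**2 = -2 + (1/2)*25 = -2 + 25/2 = 21/2)
W = 15 (W = 5*4 - 5 = 20 - 5 = 15)
d(Q) = 21/2 + Q (d(Q) = Q + 21/2 = 21/2 + Q)
(B(-13) - 306)*(d(W) + 347) = (-13 - 306)*((21/2 + 15) + 347) = -319*(51/2 + 347) = -319*745/2 = -237655/2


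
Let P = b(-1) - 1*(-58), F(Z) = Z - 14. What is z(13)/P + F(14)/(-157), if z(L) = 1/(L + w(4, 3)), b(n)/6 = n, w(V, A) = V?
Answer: 1/884 ≈ 0.0011312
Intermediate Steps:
F(Z) = -14 + Z
b(n) = 6*n
z(L) = 1/(4 + L) (z(L) = 1/(L + 4) = 1/(4 + L))
P = 52 (P = 6*(-1) - 1*(-58) = -6 + 58 = 52)
z(13)/P + F(14)/(-157) = 1/((4 + 13)*52) + (-14 + 14)/(-157) = (1/52)/17 + 0*(-1/157) = (1/17)*(1/52) + 0 = 1/884 + 0 = 1/884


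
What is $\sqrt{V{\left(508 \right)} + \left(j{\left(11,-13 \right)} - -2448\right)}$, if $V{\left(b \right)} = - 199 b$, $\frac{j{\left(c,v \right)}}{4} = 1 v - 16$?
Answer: $2 i \sqrt{24690} \approx 314.26 i$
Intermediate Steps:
$j{\left(c,v \right)} = -64 + 4 v$ ($j{\left(c,v \right)} = 4 \left(1 v - 16\right) = 4 \left(v - 16\right) = 4 \left(-16 + v\right) = -64 + 4 v$)
$\sqrt{V{\left(508 \right)} + \left(j{\left(11,-13 \right)} - -2448\right)} = \sqrt{\left(-199\right) 508 + \left(\left(-64 + 4 \left(-13\right)\right) - -2448\right)} = \sqrt{-101092 + \left(\left(-64 - 52\right) + 2448\right)} = \sqrt{-101092 + \left(-116 + 2448\right)} = \sqrt{-101092 + 2332} = \sqrt{-98760} = 2 i \sqrt{24690}$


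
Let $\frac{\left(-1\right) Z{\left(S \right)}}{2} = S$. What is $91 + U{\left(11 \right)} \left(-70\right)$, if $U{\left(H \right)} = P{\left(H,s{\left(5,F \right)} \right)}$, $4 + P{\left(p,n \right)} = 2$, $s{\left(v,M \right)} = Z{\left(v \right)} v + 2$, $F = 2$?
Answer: $231$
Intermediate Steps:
$Z{\left(S \right)} = - 2 S$
$s{\left(v,M \right)} = 2 - 2 v^{2}$ ($s{\left(v,M \right)} = - 2 v v + 2 = - 2 v^{2} + 2 = 2 - 2 v^{2}$)
$P{\left(p,n \right)} = -2$ ($P{\left(p,n \right)} = -4 + 2 = -2$)
$U{\left(H \right)} = -2$
$91 + U{\left(11 \right)} \left(-70\right) = 91 - -140 = 91 + 140 = 231$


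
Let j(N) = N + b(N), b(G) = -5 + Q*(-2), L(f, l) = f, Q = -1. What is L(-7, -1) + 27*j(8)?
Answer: 128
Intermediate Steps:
b(G) = -3 (b(G) = -5 - 1*(-2) = -5 + 2 = -3)
j(N) = -3 + N (j(N) = N - 3 = -3 + N)
L(-7, -1) + 27*j(8) = -7 + 27*(-3 + 8) = -7 + 27*5 = -7 + 135 = 128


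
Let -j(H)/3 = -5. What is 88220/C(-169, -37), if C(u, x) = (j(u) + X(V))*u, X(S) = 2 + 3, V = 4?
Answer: -4411/169 ≈ -26.101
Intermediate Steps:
X(S) = 5
j(H) = 15 (j(H) = -3*(-5) = 15)
C(u, x) = 20*u (C(u, x) = (15 + 5)*u = 20*u)
88220/C(-169, -37) = 88220/((20*(-169))) = 88220/(-3380) = 88220*(-1/3380) = -4411/169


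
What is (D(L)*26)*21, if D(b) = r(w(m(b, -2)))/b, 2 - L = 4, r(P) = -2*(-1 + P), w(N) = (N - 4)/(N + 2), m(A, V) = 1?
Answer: -1092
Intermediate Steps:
w(N) = (-4 + N)/(2 + N)
r(P) = 2 - 2*P
L = -2 (L = 2 - 1*4 = 2 - 4 = -2)
D(b) = 4/b (D(b) = (2 - 2*(-4 + 1)/(2 + 1))/b = (2 - 2*(-3)/3)/b = (2 - 2*(-1))/b = (2 + 2)/b = 4/b)
(D(L)*26)*21 = ((4/(-2))*26)*21 = ((4*(-½))*26)*21 = -2*26*21 = -52*21 = -1092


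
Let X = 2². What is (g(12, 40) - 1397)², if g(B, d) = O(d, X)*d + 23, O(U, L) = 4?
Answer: 1473796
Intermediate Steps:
X = 4
g(B, d) = 23 + 4*d (g(B, d) = 4*d + 23 = 23 + 4*d)
(g(12, 40) - 1397)² = ((23 + 4*40) - 1397)² = ((23 + 160) - 1397)² = (183 - 1397)² = (-1214)² = 1473796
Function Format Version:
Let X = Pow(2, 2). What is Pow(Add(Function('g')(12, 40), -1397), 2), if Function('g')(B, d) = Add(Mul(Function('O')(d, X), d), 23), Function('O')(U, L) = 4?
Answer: 1473796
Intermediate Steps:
X = 4
Function('g')(B, d) = Add(23, Mul(4, d)) (Function('g')(B, d) = Add(Mul(4, d), 23) = Add(23, Mul(4, d)))
Pow(Add(Function('g')(12, 40), -1397), 2) = Pow(Add(Add(23, Mul(4, 40)), -1397), 2) = Pow(Add(Add(23, 160), -1397), 2) = Pow(Add(183, -1397), 2) = Pow(-1214, 2) = 1473796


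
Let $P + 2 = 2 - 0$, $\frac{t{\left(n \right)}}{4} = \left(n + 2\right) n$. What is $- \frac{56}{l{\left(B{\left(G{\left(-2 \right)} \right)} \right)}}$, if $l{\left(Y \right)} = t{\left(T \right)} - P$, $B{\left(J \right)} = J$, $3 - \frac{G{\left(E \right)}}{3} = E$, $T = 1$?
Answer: $- \frac{14}{3} \approx -4.6667$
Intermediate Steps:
$G{\left(E \right)} = 9 - 3 E$
$t{\left(n \right)} = 4 n \left(2 + n\right)$ ($t{\left(n \right)} = 4 \left(n + 2\right) n = 4 \left(2 + n\right) n = 4 n \left(2 + n\right)$)
$P = 0$ ($P = -2 + \left(2 - 0\right) = -2 + \left(2 + 0\right) = -2 + 2 = 0$)
$l{\left(Y \right)} = 12$ ($l{\left(Y \right)} = 4 \cdot 1 \left(2 + 1\right) - 0 = 4 \cdot 1 \cdot 3 + 0 = 12 + 0 = 12$)
$- \frac{56}{l{\left(B{\left(G{\left(-2 \right)} \right)} \right)}} = - \frac{56}{12} = \left(-56\right) \frac{1}{12} = - \frac{14}{3}$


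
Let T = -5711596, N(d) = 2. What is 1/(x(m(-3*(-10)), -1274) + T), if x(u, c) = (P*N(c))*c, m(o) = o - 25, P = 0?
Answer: -1/5711596 ≈ -1.7508e-7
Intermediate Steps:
m(o) = -25 + o
x(u, c) = 0 (x(u, c) = (0*2)*c = 0*c = 0)
1/(x(m(-3*(-10)), -1274) + T) = 1/(0 - 5711596) = 1/(-5711596) = -1/5711596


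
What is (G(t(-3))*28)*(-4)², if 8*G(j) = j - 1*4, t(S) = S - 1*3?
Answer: -560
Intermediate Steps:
t(S) = -3 + S (t(S) = S - 3 = -3 + S)
G(j) = -½ + j/8 (G(j) = (j - 1*4)/8 = (j - 4)/8 = (-4 + j)/8 = -½ + j/8)
(G(t(-3))*28)*(-4)² = ((-½ + (-3 - 3)/8)*28)*(-4)² = ((-½ + (⅛)*(-6))*28)*16 = ((-½ - ¾)*28)*16 = -5/4*28*16 = -35*16 = -560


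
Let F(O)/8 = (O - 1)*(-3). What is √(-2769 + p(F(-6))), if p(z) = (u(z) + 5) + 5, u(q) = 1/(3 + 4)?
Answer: 4*I*√8449/7 ≈ 52.525*I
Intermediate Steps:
u(q) = ⅐ (u(q) = 1/7 = ⅐)
F(O) = 24 - 24*O (F(O) = 8*((O - 1)*(-3)) = 8*((-1 + O)*(-3)) = 8*(3 - 3*O) = 24 - 24*O)
p(z) = 71/7 (p(z) = (⅐ + 5) + 5 = 36/7 + 5 = 71/7)
√(-2769 + p(F(-6))) = √(-2769 + 71/7) = √(-19312/7) = 4*I*√8449/7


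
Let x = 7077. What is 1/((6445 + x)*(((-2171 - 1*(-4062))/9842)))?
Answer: 4921/12785051 ≈ 0.00038490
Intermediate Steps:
1/((6445 + x)*(((-2171 - 1*(-4062))/9842))) = 1/((6445 + 7077)*(((-2171 - 1*(-4062))/9842))) = 1/(13522*(((-2171 + 4062)*(1/9842)))) = 1/(13522*((1891*(1/9842)))) = 1/(13522*(1891/9842)) = (1/13522)*(9842/1891) = 4921/12785051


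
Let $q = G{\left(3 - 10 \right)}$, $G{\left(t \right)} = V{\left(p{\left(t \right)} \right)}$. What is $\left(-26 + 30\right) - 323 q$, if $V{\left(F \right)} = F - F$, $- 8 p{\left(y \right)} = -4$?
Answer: $4$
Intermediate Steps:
$p{\left(y \right)} = \frac{1}{2}$ ($p{\left(y \right)} = \left(- \frac{1}{8}\right) \left(-4\right) = \frac{1}{2}$)
$V{\left(F \right)} = 0$
$G{\left(t \right)} = 0$
$q = 0$
$\left(-26 + 30\right) - 323 q = \left(-26 + 30\right) - 0 = 4 + 0 = 4$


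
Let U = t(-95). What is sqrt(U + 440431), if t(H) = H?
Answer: 4*sqrt(27521) ≈ 663.58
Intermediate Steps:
U = -95
sqrt(U + 440431) = sqrt(-95 + 440431) = sqrt(440336) = 4*sqrt(27521)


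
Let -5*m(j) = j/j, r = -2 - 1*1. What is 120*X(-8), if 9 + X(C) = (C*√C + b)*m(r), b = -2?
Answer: -1032 + 384*I*√2 ≈ -1032.0 + 543.06*I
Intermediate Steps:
r = -3 (r = -2 - 1 = -3)
m(j) = -⅕ (m(j) = -j/(5*j) = -⅕*1 = -⅕)
X(C) = -43/5 - C^(3/2)/5 (X(C) = -9 + (C*√C - 2)*(-⅕) = -9 + (C^(3/2) - 2)*(-⅕) = -9 + (-2 + C^(3/2))*(-⅕) = -9 + (⅖ - C^(3/2)/5) = -43/5 - C^(3/2)/5)
120*X(-8) = 120*(-43/5 - (-16)*I*√2/5) = 120*(-43/5 + 16*I*√2/5) = -1032 + 384*I*√2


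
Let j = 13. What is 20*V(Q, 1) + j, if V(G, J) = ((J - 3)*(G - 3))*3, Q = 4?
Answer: -107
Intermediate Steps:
V(G, J) = 3*(-3 + G)*(-3 + J) (V(G, J) = ((-3 + J)*(-3 + G))*3 = ((-3 + G)*(-3 + J))*3 = 3*(-3 + G)*(-3 + J))
20*V(Q, 1) + j = 20*(27 - 9*4 - 9*1 + 3*4*1) + 13 = 20*(27 - 36 - 9 + 12) + 13 = 20*(-6) + 13 = -120 + 13 = -107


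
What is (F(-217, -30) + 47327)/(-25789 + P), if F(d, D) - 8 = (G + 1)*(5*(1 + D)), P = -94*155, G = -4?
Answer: -47770/40359 ≈ -1.1836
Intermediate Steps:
P = -14570
F(d, D) = -7 - 15*D (F(d, D) = 8 + (-4 + 1)*(5*(1 + D)) = 8 - 3*(5 + 5*D) = 8 + (-15 - 15*D) = -7 - 15*D)
(F(-217, -30) + 47327)/(-25789 + P) = ((-7 - 15*(-30)) + 47327)/(-25789 - 14570) = ((-7 + 450) + 47327)/(-40359) = (443 + 47327)*(-1/40359) = 47770*(-1/40359) = -47770/40359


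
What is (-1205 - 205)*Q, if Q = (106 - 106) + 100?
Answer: -141000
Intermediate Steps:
Q = 100 (Q = 0 + 100 = 100)
(-1205 - 205)*Q = (-1205 - 205)*100 = -1410*100 = -141000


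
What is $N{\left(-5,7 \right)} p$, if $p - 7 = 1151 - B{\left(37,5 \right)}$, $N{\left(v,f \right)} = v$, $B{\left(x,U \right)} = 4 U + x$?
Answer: $-5505$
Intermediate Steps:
$B{\left(x,U \right)} = x + 4 U$
$p = 1101$ ($p = 7 + \left(1151 - \left(37 + 4 \cdot 5\right)\right) = 7 + \left(1151 - \left(37 + 20\right)\right) = 7 + \left(1151 - 57\right) = 7 + 1094 = 1101$)
$N{\left(-5,7 \right)} p = \left(-5\right) 1101 = -5505$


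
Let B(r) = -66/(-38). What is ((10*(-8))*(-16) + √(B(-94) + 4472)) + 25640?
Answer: 26920 + √1615019/19 ≈ 26987.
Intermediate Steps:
B(r) = 33/19 (B(r) = -66*(-1/38) = 33/19)
((10*(-8))*(-16) + √(B(-94) + 4472)) + 25640 = ((10*(-8))*(-16) + √(33/19 + 4472)) + 25640 = (-80*(-16) + √(85001/19)) + 25640 = (1280 + √1615019/19) + 25640 = 26920 + √1615019/19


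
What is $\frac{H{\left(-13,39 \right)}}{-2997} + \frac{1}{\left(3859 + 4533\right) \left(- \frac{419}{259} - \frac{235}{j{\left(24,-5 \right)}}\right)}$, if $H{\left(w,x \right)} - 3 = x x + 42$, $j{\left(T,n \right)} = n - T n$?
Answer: $- \frac{1179597043}{2257364080} \approx -0.52256$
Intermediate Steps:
$j{\left(T,n \right)} = n - T n$
$H{\left(w,x \right)} = 45 + x^{2}$ ($H{\left(w,x \right)} = 3 + \left(x x + 42\right) = 3 + \left(x^{2} + 42\right) = 3 + \left(42 + x^{2}\right) = 45 + x^{2}$)
$\frac{H{\left(-13,39 \right)}}{-2997} + \frac{1}{\left(3859 + 4533\right) \left(- \frac{419}{259} - \frac{235}{j{\left(24,-5 \right)}}\right)} = \frac{45 + 39^{2}}{-2997} + \frac{1}{\left(3859 + 4533\right) \left(- \frac{419}{259} - \frac{235}{\left(-5\right) \left(1 - 24\right)}\right)} = \left(45 + 1521\right) \left(- \frac{1}{2997}\right) + \frac{1}{8392 \left(\left(-419\right) \frac{1}{259} - \frac{235}{\left(-5\right) \left(1 - 24\right)}\right)} = 1566 \left(- \frac{1}{2997}\right) + \frac{1}{8392 \left(- \frac{419}{259} - \frac{235}{\left(-5\right) \left(-23\right)}\right)} = - \frac{58}{111} + \frac{1}{8392 \left(- \frac{419}{259} - \frac{235}{115}\right)} = - \frac{58}{111} + \frac{1}{8392 \left(- \frac{419}{259} - \frac{47}{23}\right)} = - \frac{58}{111} + \frac{1}{8392 \left(- \frac{21810}{5957}\right)} = - \frac{58}{111} + \frac{1}{8392} \left(- \frac{5957}{21810}\right) = - \frac{58}{111} - \frac{5957}{183029520} = - \frac{1179597043}{2257364080}$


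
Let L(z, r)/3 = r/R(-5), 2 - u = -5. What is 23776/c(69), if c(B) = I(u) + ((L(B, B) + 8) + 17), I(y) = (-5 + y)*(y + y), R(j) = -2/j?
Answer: 47552/1141 ≈ 41.676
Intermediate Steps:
u = 7 (u = 2 - 1*(-5) = 2 + 5 = 7)
I(y) = 2*y*(-5 + y) (I(y) = (-5 + y)*(2*y) = 2*y*(-5 + y))
L(z, r) = 15*r/2 (L(z, r) = 3*(r/((-2/(-5)))) = 3*(r/((-2*(-1/5)))) = 3*(r/(2/5)) = 3*(r*(5/2)) = 3*(5*r/2) = 15*r/2)
c(B) = 53 + 15*B/2 (c(B) = 2*7*(-5 + 7) + ((15*B/2 + 8) + 17) = 2*7*2 + ((8 + 15*B/2) + 17) = 28 + (25 + 15*B/2) = 53 + 15*B/2)
23776/c(69) = 23776/(53 + (15/2)*69) = 23776/(53 + 1035/2) = 23776/(1141/2) = 23776*(2/1141) = 47552/1141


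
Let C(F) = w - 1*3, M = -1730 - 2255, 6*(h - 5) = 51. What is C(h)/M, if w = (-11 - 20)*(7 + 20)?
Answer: 168/797 ≈ 0.21079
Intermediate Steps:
w = -837 (w = -31*27 = -837)
h = 27/2 (h = 5 + (⅙)*51 = 5 + 17/2 = 27/2 ≈ 13.500)
M = -3985
C(F) = -840 (C(F) = -837 - 1*3 = -837 - 3 = -840)
C(h)/M = -840/(-3985) = -840*(-1/3985) = 168/797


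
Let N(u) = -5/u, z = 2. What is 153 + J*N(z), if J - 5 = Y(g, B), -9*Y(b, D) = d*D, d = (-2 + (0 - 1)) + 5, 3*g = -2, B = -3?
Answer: 833/6 ≈ 138.83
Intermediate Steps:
g = -2/3 (g = (1/3)*(-2) = -2/3 ≈ -0.66667)
d = 2 (d = (-2 - 1) + 5 = -3 + 5 = 2)
Y(b, D) = -2*D/9
J = 17/3 (J = 5 - 2/9*(-3) = 5 + 2/3 = 17/3 ≈ 5.6667)
153 + J*N(z) = 153 + 17*(-5/2)/3 = 153 + 17*(-5*1/2)/3 = 153 + (17/3)*(-5/2) = 153 - 85/6 = 833/6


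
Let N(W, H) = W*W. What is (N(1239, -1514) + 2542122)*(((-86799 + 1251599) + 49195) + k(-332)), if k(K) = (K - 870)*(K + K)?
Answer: 8203914416889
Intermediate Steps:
N(W, H) = W²
k(K) = 2*K*(-870 + K) (k(K) = (-870 + K)*(2*K) = 2*K*(-870 + K))
(N(1239, -1514) + 2542122)*(((-86799 + 1251599) + 49195) + k(-332)) = (1239² + 2542122)*(((-86799 + 1251599) + 49195) + 2*(-332)*(-870 - 332)) = (1535121 + 2542122)*((1164800 + 49195) + 2*(-332)*(-1202)) = 4077243*(1213995 + 798128) = 4077243*2012123 = 8203914416889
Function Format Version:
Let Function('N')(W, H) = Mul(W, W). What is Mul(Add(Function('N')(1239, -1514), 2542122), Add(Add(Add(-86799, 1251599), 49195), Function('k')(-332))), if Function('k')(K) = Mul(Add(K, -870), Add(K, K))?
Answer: 8203914416889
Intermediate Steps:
Function('N')(W, H) = Pow(W, 2)
Function('k')(K) = Mul(2, K, Add(-870, K)) (Function('k')(K) = Mul(Add(-870, K), Mul(2, K)) = Mul(2, K, Add(-870, K)))
Mul(Add(Function('N')(1239, -1514), 2542122), Add(Add(Add(-86799, 1251599), 49195), Function('k')(-332))) = Mul(Add(Pow(1239, 2), 2542122), Add(Add(Add(-86799, 1251599), 49195), Mul(2, -332, Add(-870, -332)))) = Mul(Add(1535121, 2542122), Add(Add(1164800, 49195), Mul(2, -332, -1202))) = Mul(4077243, Add(1213995, 798128)) = Mul(4077243, 2012123) = 8203914416889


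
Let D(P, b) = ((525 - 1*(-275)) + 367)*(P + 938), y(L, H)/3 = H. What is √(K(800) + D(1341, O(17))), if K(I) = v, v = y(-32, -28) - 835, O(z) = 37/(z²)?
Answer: √2658674 ≈ 1630.5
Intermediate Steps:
y(L, H) = 3*H
O(z) = 37/z²
D(P, b) = 1094646 + 1167*P (D(P, b) = ((525 + 275) + 367)*(938 + P) = (800 + 367)*(938 + P) = 1167*(938 + P) = 1094646 + 1167*P)
v = -919 (v = 3*(-28) - 835 = -84 - 835 = -919)
K(I) = -919
√(K(800) + D(1341, O(17))) = √(-919 + (1094646 + 1167*1341)) = √(-919 + (1094646 + 1564947)) = √(-919 + 2659593) = √2658674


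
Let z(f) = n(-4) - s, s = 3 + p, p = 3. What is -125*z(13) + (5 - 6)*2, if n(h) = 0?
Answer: 748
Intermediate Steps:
s = 6 (s = 3 + 3 = 6)
z(f) = -6 (z(f) = 0 - 1*6 = 0 - 6 = -6)
-125*z(13) + (5 - 6)*2 = -125*(-6) + (5 - 6)*2 = 750 - 1*2 = 750 - 2 = 748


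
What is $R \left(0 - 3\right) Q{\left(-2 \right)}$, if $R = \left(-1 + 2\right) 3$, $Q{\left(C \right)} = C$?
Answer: $18$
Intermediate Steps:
$R = 3$ ($R = 1 \cdot 3 = 3$)
$R \left(0 - 3\right) Q{\left(-2 \right)} = 3 \left(0 - 3\right) \left(-2\right) = 3 \left(-3\right) \left(-2\right) = \left(-9\right) \left(-2\right) = 18$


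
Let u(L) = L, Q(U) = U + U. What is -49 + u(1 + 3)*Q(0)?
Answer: -49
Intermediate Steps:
Q(U) = 2*U
-49 + u(1 + 3)*Q(0) = -49 + (1 + 3)*(2*0) = -49 + 4*0 = -49 + 0 = -49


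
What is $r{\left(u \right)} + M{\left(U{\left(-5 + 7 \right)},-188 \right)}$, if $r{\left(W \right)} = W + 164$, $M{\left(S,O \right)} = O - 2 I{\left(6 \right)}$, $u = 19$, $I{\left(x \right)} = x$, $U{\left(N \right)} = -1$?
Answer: $-17$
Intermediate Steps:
$M{\left(S,O \right)} = -12 + O$ ($M{\left(S,O \right)} = O - 12 = -12 + O$)
$r{\left(W \right)} = 164 + W$
$r{\left(u \right)} + M{\left(U{\left(-5 + 7 \right)},-188 \right)} = \left(164 + 19\right) - 200 = 183 - 200 = -17$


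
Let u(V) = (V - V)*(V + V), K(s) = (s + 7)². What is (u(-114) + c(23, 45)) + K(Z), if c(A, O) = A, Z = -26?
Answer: 384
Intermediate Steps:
K(s) = (7 + s)²
u(V) = 0 (u(V) = 0*(2*V) = 0)
(u(-114) + c(23, 45)) + K(Z) = (0 + 23) + (7 - 26)² = 23 + (-19)² = 23 + 361 = 384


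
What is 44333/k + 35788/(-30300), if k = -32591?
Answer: -627414152/246876825 ≈ -2.5414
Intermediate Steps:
44333/k + 35788/(-30300) = 44333/(-32591) + 35788/(-30300) = 44333*(-1/32591) + 35788*(-1/30300) = -44333/32591 - 8947/7575 = -627414152/246876825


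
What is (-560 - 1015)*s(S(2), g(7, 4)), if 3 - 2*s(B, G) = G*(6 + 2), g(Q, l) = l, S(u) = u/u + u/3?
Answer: 45675/2 ≈ 22838.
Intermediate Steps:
S(u) = 1 + u/3 (S(u) = 1 + u*(1/3) = 1 + u/3)
s(B, G) = 3/2 - 4*G (s(B, G) = 3/2 - G*(6 + 2)/2 = 3/2 - G*8/2 = 3/2 - 4*G)
(-560 - 1015)*s(S(2), g(7, 4)) = (-560 - 1015)*(3/2 - 4*4) = -1575*(3/2 - 16) = -1575*(-29/2) = 45675/2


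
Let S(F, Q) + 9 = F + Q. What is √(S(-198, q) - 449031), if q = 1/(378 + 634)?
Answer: I*√115021100315/506 ≈ 670.25*I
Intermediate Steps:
q = 1/1012 ≈ 0.00098814
S(F, Q) = -9 + F + Q (S(F, Q) = -9 + (F + Q) = -9 + F + Q)
√(S(-198, q) - 449031) = √((-9 - 198 + 1/1012) - 449031) = √(-209483/1012 - 449031) = √(-454628855/1012) = I*√115021100315/506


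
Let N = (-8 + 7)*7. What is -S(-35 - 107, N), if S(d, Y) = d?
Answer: 142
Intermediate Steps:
N = -7 (N = -1*7 = -7)
-S(-35 - 107, N) = -(-35 - 107) = -1*(-142) = 142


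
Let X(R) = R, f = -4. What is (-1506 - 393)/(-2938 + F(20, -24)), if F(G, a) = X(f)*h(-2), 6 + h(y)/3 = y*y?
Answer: 1899/2914 ≈ 0.65168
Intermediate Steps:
h(y) = -18 + 3*y**2 (h(y) = -18 + 3*(y*y) = -18 + 3*y**2)
F(G, a) = 24 (F(G, a) = -4*(-18 + 3*(-2)**2) = -4*(-18 + 3*4) = -4*(-18 + 12) = -4*(-6) = 24)
(-1506 - 393)/(-2938 + F(20, -24)) = (-1506 - 393)/(-2938 + 24) = -1899/(-2914) = -1899*(-1/2914) = 1899/2914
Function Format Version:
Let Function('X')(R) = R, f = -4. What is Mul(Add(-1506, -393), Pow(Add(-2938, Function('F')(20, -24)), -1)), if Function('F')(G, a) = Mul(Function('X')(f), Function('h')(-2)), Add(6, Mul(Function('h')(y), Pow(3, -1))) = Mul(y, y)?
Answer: Rational(1899, 2914) ≈ 0.65168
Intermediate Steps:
Function('h')(y) = Add(-18, Mul(3, Pow(y, 2))) (Function('h')(y) = Add(-18, Mul(3, Mul(y, y))) = Add(-18, Mul(3, Pow(y, 2))))
Function('F')(G, a) = 24 (Function('F')(G, a) = Mul(-4, Add(-18, Mul(3, Pow(-2, 2)))) = Mul(-4, Add(-18, Mul(3, 4))) = Mul(-4, Add(-18, 12)) = Mul(-4, -6) = 24)
Mul(Add(-1506, -393), Pow(Add(-2938, Function('F')(20, -24)), -1)) = Mul(Add(-1506, -393), Pow(Add(-2938, 24), -1)) = Mul(-1899, Pow(-2914, -1)) = Mul(-1899, Rational(-1, 2914)) = Rational(1899, 2914)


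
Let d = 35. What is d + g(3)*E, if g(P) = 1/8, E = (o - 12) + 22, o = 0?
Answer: 145/4 ≈ 36.250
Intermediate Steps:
E = 10 (E = (0 - 12) + 22 = -12 + 22 = 10)
g(P) = ⅛
d + g(3)*E = 35 + (⅛)*10 = 35 + 5/4 = 145/4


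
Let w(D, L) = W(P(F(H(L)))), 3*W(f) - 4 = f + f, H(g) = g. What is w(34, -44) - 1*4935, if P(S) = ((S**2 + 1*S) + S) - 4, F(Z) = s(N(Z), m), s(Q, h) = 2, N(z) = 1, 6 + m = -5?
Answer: -4931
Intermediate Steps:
m = -11 (m = -6 - 5 = -11)
F(Z) = 2
P(S) = -4 + S**2 + 2*S (P(S) = ((S**2 + S) + S) - 4 = ((S + S**2) + S) - 4 = (S**2 + 2*S) - 4 = -4 + S**2 + 2*S)
W(f) = 4/3 + 2*f/3 (W(f) = 4/3 + (f + f)/3 = 4/3 + (2*f)/3 = 4/3 + 2*f/3)
w(D, L) = 4 (w(D, L) = 4/3 + 2*(-4 + 2**2 + 2*2)/3 = 4/3 + 2*(-4 + 4 + 4)/3 = 4/3 + (2/3)*4 = 4/3 + 8/3 = 4)
w(34, -44) - 1*4935 = 4 - 1*4935 = 4 - 4935 = -4931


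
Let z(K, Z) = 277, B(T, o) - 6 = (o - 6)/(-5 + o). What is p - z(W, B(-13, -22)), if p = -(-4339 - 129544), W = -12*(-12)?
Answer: 133606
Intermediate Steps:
W = 144
B(T, o) = 6 + (-6 + o)/(-5 + o) (B(T, o) = 6 + (o - 6)/(-5 + o) = 6 + (-6 + o)/(-5 + o))
p = 133883 (p = -1*(-133883) = 133883)
p - z(W, B(-13, -22)) = 133883 - 1*277 = 133883 - 277 = 133606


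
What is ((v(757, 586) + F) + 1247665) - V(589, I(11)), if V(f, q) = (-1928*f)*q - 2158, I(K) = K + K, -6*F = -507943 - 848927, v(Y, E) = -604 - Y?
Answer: 26457631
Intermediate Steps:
F = 226145 (F = -(-507943 - 848927)/6 = -⅙*(-1356870) = 226145)
I(K) = 2*K
V(f, q) = -2158 - 1928*f*q (V(f, q) = -1928*f*q - 2158 = -2158 - 1928*f*q)
((v(757, 586) + F) + 1247665) - V(589, I(11)) = (((-604 - 1*757) + 226145) + 1247665) - (-2158 - 1928*589*2*11) = (((-604 - 757) + 226145) + 1247665) - (-2158 - 1928*589*22) = ((-1361 + 226145) + 1247665) - (-2158 - 24983024) = (224784 + 1247665) - 1*(-24985182) = 1472449 + 24985182 = 26457631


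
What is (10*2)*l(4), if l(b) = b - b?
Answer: 0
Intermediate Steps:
l(b) = 0
(10*2)*l(4) = (10*2)*0 = 20*0 = 0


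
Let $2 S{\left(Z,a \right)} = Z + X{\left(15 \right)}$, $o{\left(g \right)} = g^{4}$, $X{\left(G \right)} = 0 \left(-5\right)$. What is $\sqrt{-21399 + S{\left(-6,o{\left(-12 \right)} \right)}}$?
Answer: $3 i \sqrt{2378} \approx 146.29 i$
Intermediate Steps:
$X{\left(G \right)} = 0$
$S{\left(Z,a \right)} = \frac{Z}{2}$ ($S{\left(Z,a \right)} = \frac{Z + 0}{2} = \frac{Z}{2}$)
$\sqrt{-21399 + S{\left(-6,o{\left(-12 \right)} \right)}} = \sqrt{-21399 + \frac{1}{2} \left(-6\right)} = \sqrt{-21399 - 3} = \sqrt{-21402} = 3 i \sqrt{2378}$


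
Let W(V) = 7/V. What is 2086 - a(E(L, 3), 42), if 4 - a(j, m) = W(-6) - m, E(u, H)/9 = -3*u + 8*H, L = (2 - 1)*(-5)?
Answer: 12233/6 ≈ 2038.8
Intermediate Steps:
L = -5 (L = 1*(-5) = -5)
E(u, H) = -27*u + 72*H (E(u, H) = 9*(-3*u + 8*H) = -27*u + 72*H)
a(j, m) = 31/6 + m (a(j, m) = 4 - (7/(-6) - m) = 4 - (7*(-⅙) - m) = 4 - (-7/6 - m) = 4 + (7/6 + m) = 31/6 + m)
2086 - a(E(L, 3), 42) = 2086 - (31/6 + 42) = 2086 - 1*283/6 = 2086 - 283/6 = 12233/6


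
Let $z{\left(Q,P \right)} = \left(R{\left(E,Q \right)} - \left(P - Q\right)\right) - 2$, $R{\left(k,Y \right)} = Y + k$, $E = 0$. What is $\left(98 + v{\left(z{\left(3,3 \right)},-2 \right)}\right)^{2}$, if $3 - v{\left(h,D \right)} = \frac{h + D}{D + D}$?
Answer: $\frac{162409}{16} \approx 10151.0$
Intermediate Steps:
$z{\left(Q,P \right)} = -2 - P + 2 Q$ ($z{\left(Q,P \right)} = \left(\left(Q + 0\right) - \left(P - Q\right)\right) - 2 = \left(Q - \left(P - Q\right)\right) - 2 = \left(- P + 2 Q\right) - 2 = -2 - P + 2 Q$)
$v{\left(h,D \right)} = 3 - \frac{D + h}{2 D}$ ($v{\left(h,D \right)} = 3 - \frac{h + D}{D + D} = 3 - \frac{D + h}{2 D}$)
$\left(98 + v{\left(z{\left(3,3 \right)},-2 \right)}\right)^{2} = \left(98 + \frac{- (-2 - 3 + 2 \cdot 3) + 5 \left(-2\right)}{2 \left(-2\right)}\right)^{2} = \left(98 + \frac{1}{2} \left(- \frac{1}{2}\right) \left(- (-2 - 3 + 6) - 10\right)\right)^{2} = \left(98 + \frac{1}{2} \left(- \frac{1}{2}\right) \left(\left(-1\right) 1 - 10\right)\right)^{2} = \left(98 + \frac{1}{2} \left(- \frac{1}{2}\right) \left(-1 - 10\right)\right)^{2} = \left(98 + \frac{1}{2} \left(- \frac{1}{2}\right) \left(-11\right)\right)^{2} = \left(98 + \frac{11}{4}\right)^{2} = \left(\frac{403}{4}\right)^{2} = \frac{162409}{16}$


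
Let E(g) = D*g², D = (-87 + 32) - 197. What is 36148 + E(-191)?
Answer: -9157064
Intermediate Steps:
D = -252 (D = -55 - 197 = -252)
E(g) = -252*g²
36148 + E(-191) = 36148 - 252*(-191)² = 36148 - 252*36481 = 36148 - 9193212 = -9157064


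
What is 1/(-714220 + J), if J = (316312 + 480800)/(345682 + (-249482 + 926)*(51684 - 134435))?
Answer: -10284301619/7345253901923624 ≈ -1.4001e-6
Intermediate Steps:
J = 398556/10284301619 (J = 797112/(345682 - 248556*(-82751)) = 797112/(345682 + 20568257556) = 797112/20568603238 = 797112*(1/20568603238) = 398556/10284301619 ≈ 3.8754e-5)
1/(-714220 + J) = 1/(-714220 + 398556/10284301619) = 1/(-7345253901923624/10284301619) = -10284301619/7345253901923624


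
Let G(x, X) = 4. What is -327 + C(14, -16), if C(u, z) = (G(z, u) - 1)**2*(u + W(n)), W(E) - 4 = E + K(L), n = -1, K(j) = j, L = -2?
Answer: -192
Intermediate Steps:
W(E) = 2 + E (W(E) = 4 + (E - 2) = 4 + (-2 + E) = 2 + E)
C(u, z) = 9 + 9*u (C(u, z) = (4 - 1)**2*(u + (2 - 1)) = 3**2*(u + 1) = 9*(1 + u) = 9 + 9*u)
-327 + C(14, -16) = -327 + (9 + 9*14) = -327 + (9 + 126) = -327 + 135 = -192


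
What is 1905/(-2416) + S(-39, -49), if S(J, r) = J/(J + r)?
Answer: -9177/26576 ≈ -0.34531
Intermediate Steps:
1905/(-2416) + S(-39, -49) = 1905/(-2416) - 39/(-39 - 49) = 1905*(-1/2416) - 39/(-88) = -1905/2416 - 39*(-1/88) = -1905/2416 + 39/88 = -9177/26576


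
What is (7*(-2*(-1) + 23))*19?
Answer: 3325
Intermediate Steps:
(7*(-2*(-1) + 23))*19 = (7*(2 + 23))*19 = (7*25)*19 = 175*19 = 3325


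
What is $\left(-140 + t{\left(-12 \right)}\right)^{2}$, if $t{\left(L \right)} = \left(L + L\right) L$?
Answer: $21904$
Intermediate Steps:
$t{\left(L \right)} = 2 L^{2}$ ($t{\left(L \right)} = 2 L L = 2 L^{2}$)
$\left(-140 + t{\left(-12 \right)}\right)^{2} = \left(-140 + 2 \left(-12\right)^{2}\right)^{2} = \left(-140 + 2 \cdot 144\right)^{2} = \left(-140 + 288\right)^{2} = 148^{2} = 21904$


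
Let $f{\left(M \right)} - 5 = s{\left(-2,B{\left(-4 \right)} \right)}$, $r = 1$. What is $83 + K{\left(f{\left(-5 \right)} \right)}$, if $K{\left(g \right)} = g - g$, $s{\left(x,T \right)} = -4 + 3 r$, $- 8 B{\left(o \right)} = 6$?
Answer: $83$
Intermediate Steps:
$B{\left(o \right)} = - \frac{3}{4}$ ($B{\left(o \right)} = \left(- \frac{1}{8}\right) 6 = - \frac{3}{4}$)
$s{\left(x,T \right)} = -1$ ($s{\left(x,T \right)} = -4 + 3 \cdot 1 = -4 + 3 = -1$)
$f{\left(M \right)} = 4$ ($f{\left(M \right)} = 5 - 1 = 4$)
$K{\left(g \right)} = 0$
$83 + K{\left(f{\left(-5 \right)} \right)} = 83 + 0 = 83$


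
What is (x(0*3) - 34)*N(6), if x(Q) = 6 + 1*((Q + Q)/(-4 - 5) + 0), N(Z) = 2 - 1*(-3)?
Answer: -140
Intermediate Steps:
N(Z) = 5 (N(Z) = 2 + 3 = 5)
x(Q) = 6 - 2*Q/9 (x(Q) = 6 + 1*((2*Q)/(-9) + 0) = 6 + 1*((2*Q)*(-⅑) + 0) = 6 + 1*(-2*Q/9 + 0) = 6 + 1*(-2*Q/9) = 6 - 2*Q/9)
(x(0*3) - 34)*N(6) = ((6 - 0*3) - 34)*5 = ((6 - 2/9*0) - 34)*5 = ((6 + 0) - 34)*5 = (6 - 34)*5 = -28*5 = -140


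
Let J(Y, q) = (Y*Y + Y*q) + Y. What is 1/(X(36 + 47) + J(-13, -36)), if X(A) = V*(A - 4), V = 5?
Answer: 1/1019 ≈ 0.00098135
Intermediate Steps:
J(Y, q) = Y + Y**2 + Y*q (J(Y, q) = (Y**2 + Y*q) + Y = Y + Y**2 + Y*q)
X(A) = -20 + 5*A (X(A) = 5*(A - 4) = 5*(-4 + A) = -20 + 5*A)
1/(X(36 + 47) + J(-13, -36)) = 1/((-20 + 5*(36 + 47)) - 13*(1 - 13 - 36)) = 1/((-20 + 5*83) - 13*(-48)) = 1/((-20 + 415) + 624) = 1/(395 + 624) = 1/1019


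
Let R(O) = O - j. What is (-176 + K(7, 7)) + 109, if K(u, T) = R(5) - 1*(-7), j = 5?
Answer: -60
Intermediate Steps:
R(O) = -5 + O (R(O) = O - 1*5 = O - 5 = -5 + O)
K(u, T) = 7 (K(u, T) = (-5 + 5) - 1*(-7) = 0 + 7 = 7)
(-176 + K(7, 7)) + 109 = (-176 + 7) + 109 = -169 + 109 = -60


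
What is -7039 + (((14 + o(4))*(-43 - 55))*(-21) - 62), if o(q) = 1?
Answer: 23769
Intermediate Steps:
-7039 + (((14 + o(4))*(-43 - 55))*(-21) - 62) = -7039 + (((14 + 1)*(-43 - 55))*(-21) - 62) = -7039 + ((15*(-98))*(-21) - 62) = -7039 + (-1470*(-21) - 62) = -7039 + (30870 - 62) = -7039 + 30808 = 23769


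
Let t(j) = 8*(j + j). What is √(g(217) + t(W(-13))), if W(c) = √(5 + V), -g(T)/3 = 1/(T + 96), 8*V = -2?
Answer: √(-939 + 783752*√19)/313 ≈ 5.9044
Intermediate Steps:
V = -¼ (V = (⅛)*(-2) = -¼ ≈ -0.25000)
g(T) = -3/(96 + T) (g(T) = -3/(T + 96) = -3/(96 + T))
W(c) = √19/2 (W(c) = √(5 - ¼) = √(19/4) = √19/2)
t(j) = 16*j (t(j) = 8*(2*j) = 16*j)
√(g(217) + t(W(-13))) = √(-3/(96 + 217) + 16*(√19/2)) = √(-3/313 + 8*√19)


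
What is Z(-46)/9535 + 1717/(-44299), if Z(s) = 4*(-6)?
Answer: -17434771/422390965 ≈ -0.041276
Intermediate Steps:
Z(s) = -24
Z(-46)/9535 + 1717/(-44299) = -24/9535 + 1717/(-44299) = -24*1/9535 + 1717*(-1/44299) = -24/9535 - 1717/44299 = -17434771/422390965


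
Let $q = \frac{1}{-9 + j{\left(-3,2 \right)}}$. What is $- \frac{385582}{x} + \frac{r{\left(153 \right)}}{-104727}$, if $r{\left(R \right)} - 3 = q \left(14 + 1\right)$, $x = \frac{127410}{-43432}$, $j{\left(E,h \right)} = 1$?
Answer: $\frac{2338427877706549}{17791022760} \approx 1.3144 \cdot 10^{5}$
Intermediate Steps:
$x = - \frac{63705}{21716}$ ($x = 127410 \left(- \frac{1}{43432}\right) = - \frac{63705}{21716} \approx -2.9336$)
$q = - \frac{1}{8}$ ($q = \frac{1}{-9 + 1} = \frac{1}{-8} = - \frac{1}{8} \approx -0.125$)
$r{\left(R \right)} = \frac{9}{8}$ ($r{\left(R \right)} = 3 - \frac{14 + 1}{8} = 3 - \frac{15}{8} = \frac{9}{8}$)
$- \frac{385582}{x} + \frac{r{\left(153 \right)}}{-104727} = - \frac{385582}{- \frac{63705}{21716}} + \frac{9}{8 \left(-104727\right)} = \left(-385582\right) \left(- \frac{21716}{63705}\right) + \frac{9}{8} \left(- \frac{1}{104727}\right) = \frac{8373298712}{63705} - \frac{3}{279272} = \frac{2338427877706549}{17791022760}$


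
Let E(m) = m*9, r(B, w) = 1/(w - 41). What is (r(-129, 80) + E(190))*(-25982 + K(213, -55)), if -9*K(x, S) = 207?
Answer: -1734299455/39 ≈ -4.4469e+7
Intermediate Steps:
K(x, S) = -23 (K(x, S) = -⅑*207 = -23)
r(B, w) = 1/(-41 + w)
E(m) = 9*m
(r(-129, 80) + E(190))*(-25982 + K(213, -55)) = (1/(-41 + 80) + 9*190)*(-25982 - 23) = (1/39 + 1710)*(-26005) = (66691/39)*(-26005) = -1734299455/39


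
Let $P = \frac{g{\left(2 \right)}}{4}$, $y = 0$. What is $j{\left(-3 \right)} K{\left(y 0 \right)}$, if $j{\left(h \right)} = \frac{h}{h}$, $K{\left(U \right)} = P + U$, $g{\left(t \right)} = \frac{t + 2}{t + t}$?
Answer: $\frac{1}{4} \approx 0.25$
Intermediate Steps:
$g{\left(t \right)} = \frac{2 + t}{2 t}$
$P = \frac{1}{4}$ ($P = \frac{\frac{1}{2} \cdot \frac{1}{2} \left(2 + 2\right)}{4} = \frac{1}{2} \cdot \frac{1}{2} \cdot 4 \cdot \frac{1}{4} = 1 \cdot \frac{1}{4} = \frac{1}{4} \approx 0.25$)
$K{\left(U \right)} = \frac{1}{4} + U$
$j{\left(h \right)} = 1$
$j{\left(-3 \right)} K{\left(y 0 \right)} = 1 \left(\frac{1}{4} + 0 \cdot 0\right) = 1 \left(\frac{1}{4} + 0\right) = 1 \cdot \frac{1}{4} = \frac{1}{4}$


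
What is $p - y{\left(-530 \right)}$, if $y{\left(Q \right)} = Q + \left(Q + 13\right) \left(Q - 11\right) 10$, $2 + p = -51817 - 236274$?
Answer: $-3084533$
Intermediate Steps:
$p = -288093$ ($p = -2 - 288091 = -288093$)
$y{\left(Q \right)} = Q + 10 \left(-11 + Q\right) \left(13 + Q\right)$ ($y{\left(Q \right)} = Q + \left(13 + Q\right) \left(-11 + Q\right) 10 = Q + \left(-11 + Q\right) \left(13 + Q\right) 10 = Q + 10 \left(-11 + Q\right) \left(13 + Q\right)$)
$p - y{\left(-530 \right)} = -288093 - \left(-1430 + 10 \left(-530\right)^{2} + 21 \left(-530\right)\right) = -288093 - \left(-1430 + 10 \cdot 280900 - 11130\right) = -288093 - \left(-1430 + 2809000 - 11130\right) = -288093 - 2796440 = -3084533$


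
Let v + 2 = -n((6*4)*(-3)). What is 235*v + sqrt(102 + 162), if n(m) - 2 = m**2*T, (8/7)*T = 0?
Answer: -940 + 2*sqrt(66) ≈ -923.75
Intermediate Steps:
T = 0 (T = (7/8)*0 = 0)
n(m) = 2 (n(m) = 2 + m**2*0 = 2 + 0 = 2)
v = -4 (v = -2 - 1*2 = -2 - 2 = -4)
235*v + sqrt(102 + 162) = 235*(-4) + sqrt(102 + 162) = -940 + sqrt(264) = -940 + 2*sqrt(66)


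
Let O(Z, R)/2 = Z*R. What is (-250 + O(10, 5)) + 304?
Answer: 154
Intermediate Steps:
O(Z, R) = 2*R*Z (O(Z, R) = 2*(Z*R) = 2*(R*Z) = 2*R*Z)
(-250 + O(10, 5)) + 304 = (-250 + 2*5*10) + 304 = (-250 + 100) + 304 = -150 + 304 = 154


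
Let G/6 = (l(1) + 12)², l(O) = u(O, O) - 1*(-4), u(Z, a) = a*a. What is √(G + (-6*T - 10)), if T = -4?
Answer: 2*√437 ≈ 41.809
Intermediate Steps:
u(Z, a) = a²
l(O) = 4 + O² (l(O) = O² - 1*(-4) = O² + 4 = 4 + O²)
G = 1734 (G = 6*((4 + 1²) + 12)² = 6*((4 + 1) + 12)² = 6*(5 + 12)² = 6*17² = 6*289 = 1734)
√(G + (-6*T - 10)) = √(1734 + (-6*(-4) - 10)) = √(1734 + (24 - 10)) = √(1734 + 14) = √1748 = 2*√437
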